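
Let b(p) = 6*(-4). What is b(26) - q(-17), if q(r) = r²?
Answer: -313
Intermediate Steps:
b(p) = -24
b(26) - q(-17) = -24 - 1*(-17)² = -24 - 1*289 = -24 - 289 = -313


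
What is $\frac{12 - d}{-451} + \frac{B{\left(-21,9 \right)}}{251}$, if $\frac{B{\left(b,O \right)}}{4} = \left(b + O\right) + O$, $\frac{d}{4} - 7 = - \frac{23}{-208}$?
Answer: $- \frac{66819}{5886452} \approx -0.011351$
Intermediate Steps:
$d = \frac{1479}{52}$ ($d = 28 + 4 \left(- \frac{23}{-208}\right) = 28 + 4 \left(\left(-23\right) \left(- \frac{1}{208}\right)\right) = 28 + 4 \cdot \frac{23}{208} = 28 + \frac{23}{52} = \frac{1479}{52} \approx 28.442$)
$B{\left(b,O \right)} = 4 b + 8 O$ ($B{\left(b,O \right)} = 4 \left(\left(b + O\right) + O\right) = 4 \left(\left(O + b\right) + O\right) = 4 \left(b + 2 O\right) = 4 b + 8 O$)
$\frac{12 - d}{-451} + \frac{B{\left(-21,9 \right)}}{251} = \frac{12 - \frac{1479}{52}}{-451} + \frac{4 \left(-21\right) + 8 \cdot 9}{251} = \left(12 - \frac{1479}{52}\right) \left(- \frac{1}{451}\right) + \left(-84 + 72\right) \frac{1}{251} = \left(- \frac{855}{52}\right) \left(- \frac{1}{451}\right) - \frac{12}{251} = \frac{855}{23452} - \frac{12}{251} = - \frac{66819}{5886452}$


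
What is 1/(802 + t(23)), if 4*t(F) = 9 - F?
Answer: 2/1597 ≈ 0.0012523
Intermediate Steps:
t(F) = 9/4 - F/4 (t(F) = (9 - F)/4 = 9/4 - F/4)
1/(802 + t(23)) = 1/(802 + (9/4 - ¼*23)) = 1/(802 + (9/4 - 23/4)) = 1/(802 - 7/2) = 1/(1597/2) = 2/1597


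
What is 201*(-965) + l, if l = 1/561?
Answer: -108814364/561 ≈ -1.9397e+5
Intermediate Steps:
l = 1/561 ≈ 0.0017825
201*(-965) + l = 201*(-965) + 1/561 = -193965 + 1/561 = -108814364/561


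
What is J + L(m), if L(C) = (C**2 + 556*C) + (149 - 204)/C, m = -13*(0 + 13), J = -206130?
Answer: -45889022/169 ≈ -2.7153e+5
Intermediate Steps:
m = -169 (m = -13*13 = -169)
L(C) = C**2 - 55/C + 556*C (L(C) = (C**2 + 556*C) - 55/C = C**2 - 55/C + 556*C)
J + L(m) = -206130 + (-55 + (-169)**2*(556 - 169))/(-169) = -206130 - (-55 + 28561*387)/169 = -206130 - (-55 + 11053107)/169 = -206130 - 1/169*11053052 = -206130 - 11053052/169 = -45889022/169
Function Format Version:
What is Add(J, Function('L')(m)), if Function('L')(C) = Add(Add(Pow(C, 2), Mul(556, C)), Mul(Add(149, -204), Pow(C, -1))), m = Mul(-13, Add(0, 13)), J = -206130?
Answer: Rational(-45889022, 169) ≈ -2.7153e+5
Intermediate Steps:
m = -169 (m = Mul(-13, 13) = -169)
Function('L')(C) = Add(Pow(C, 2), Mul(-55, Pow(C, -1)), Mul(556, C)) (Function('L')(C) = Add(Add(Pow(C, 2), Mul(556, C)), Mul(-55, Pow(C, -1))) = Add(Pow(C, 2), Mul(-55, Pow(C, -1)), Mul(556, C)))
Add(J, Function('L')(m)) = Add(-206130, Mul(Pow(-169, -1), Add(-55, Mul(Pow(-169, 2), Add(556, -169))))) = Add(-206130, Mul(Rational(-1, 169), Add(-55, Mul(28561, 387)))) = Add(-206130, Mul(Rational(-1, 169), Add(-55, 11053107))) = Add(-206130, Mul(Rational(-1, 169), 11053052)) = Add(-206130, Rational(-11053052, 169)) = Rational(-45889022, 169)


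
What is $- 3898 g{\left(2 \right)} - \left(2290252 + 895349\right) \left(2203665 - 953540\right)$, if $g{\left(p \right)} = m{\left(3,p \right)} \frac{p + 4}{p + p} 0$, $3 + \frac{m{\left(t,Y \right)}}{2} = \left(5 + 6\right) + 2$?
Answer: $-3982399450125$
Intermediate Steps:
$m{\left(t,Y \right)} = 20$ ($m{\left(t,Y \right)} = -6 + 2 \left(\left(5 + 6\right) + 2\right) = -6 + 2 \left(11 + 2\right) = -6 + 2 \cdot 13 = -6 + 26 = 20$)
$g{\left(p \right)} = 0$ ($g{\left(p \right)} = 20 \frac{p + 4}{p + p} 0 = 20 \frac{4 + p}{2 p} 0 = \frac{10 \left(4 + p\right)}{p} 0 = 0$)
$- 3898 g{\left(2 \right)} - \left(2290252 + 895349\right) \left(2203665 - 953540\right) = \left(-3898\right) 0 - \left(2290252 + 895349\right) \left(2203665 - 953540\right) = 0 - 3185601 \cdot 1250125 = 0 - 3982399450125 = -3982399450125$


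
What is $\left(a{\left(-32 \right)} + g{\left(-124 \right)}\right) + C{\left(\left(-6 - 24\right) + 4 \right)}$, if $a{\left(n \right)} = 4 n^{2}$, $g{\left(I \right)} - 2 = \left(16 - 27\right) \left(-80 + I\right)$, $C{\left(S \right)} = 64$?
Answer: $6406$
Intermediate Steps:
$g{\left(I \right)} = 882 - 11 I$ ($g{\left(I \right)} = 2 + \left(16 - 27\right) \left(-80 + I\right) = 2 - 11 \left(-80 + I\right) = 2 - \left(-880 + 11 I\right) = 882 - 11 I$)
$\left(a{\left(-32 \right)} + g{\left(-124 \right)}\right) + C{\left(\left(-6 - 24\right) + 4 \right)} = \left(4 \left(-32\right)^{2} + \left(882 - -1364\right)\right) + 64 = \left(4 \cdot 1024 + \left(882 + 1364\right)\right) + 64 = \left(4096 + 2246\right) + 64 = 6342 + 64 = 6406$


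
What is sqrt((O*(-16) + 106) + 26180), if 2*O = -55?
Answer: sqrt(26726) ≈ 163.48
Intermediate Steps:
O = -55/2 (O = (1/2)*(-55) = -55/2 ≈ -27.500)
sqrt((O*(-16) + 106) + 26180) = sqrt((-55/2*(-16) + 106) + 26180) = sqrt((440 + 106) + 26180) = sqrt(546 + 26180) = sqrt(26726)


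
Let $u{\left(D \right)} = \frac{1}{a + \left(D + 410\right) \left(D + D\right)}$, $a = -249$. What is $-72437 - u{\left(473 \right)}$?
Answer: $- \frac{60489893154}{835069} \approx -72437.0$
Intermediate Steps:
$u{\left(D \right)} = \frac{1}{-249 + 2 D \left(410 + D\right)}$ ($u{\left(D \right)} = \frac{1}{-249 + \left(D + 410\right) \left(D + D\right)} = \frac{1}{-249 + \left(410 + D\right) 2 D} = \frac{1}{-249 + 2 D \left(410 + D\right)}$)
$-72437 - u{\left(473 \right)} = -72437 - \frac{1}{-249 + 2 \cdot 473^{2} + 820 \cdot 473} = -72437 - \frac{1}{-249 + 2 \cdot 223729 + 387860} = -72437 - \frac{1}{-249 + 447458 + 387860} = -72437 - \frac{1}{835069} = - \frac{60489893154}{835069}$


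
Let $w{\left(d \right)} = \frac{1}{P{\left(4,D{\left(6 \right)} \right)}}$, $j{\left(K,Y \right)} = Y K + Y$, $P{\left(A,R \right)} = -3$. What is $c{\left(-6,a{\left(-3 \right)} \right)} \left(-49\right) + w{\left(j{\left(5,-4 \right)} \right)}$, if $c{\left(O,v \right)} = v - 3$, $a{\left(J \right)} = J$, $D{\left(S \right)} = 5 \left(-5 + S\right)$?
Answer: $\frac{881}{3} \approx 293.67$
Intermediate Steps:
$D{\left(S \right)} = -25 + 5 S$
$j{\left(K,Y \right)} = Y + K Y$ ($j{\left(K,Y \right)} = K Y + Y = Y + K Y$)
$c{\left(O,v \right)} = -3 + v$
$w{\left(d \right)} = - \frac{1}{3}$ ($w{\left(d \right)} = \frac{1}{-3} = - \frac{1}{3}$)
$c{\left(-6,a{\left(-3 \right)} \right)} \left(-49\right) + w{\left(j{\left(5,-4 \right)} \right)} = \left(-3 - 3\right) \left(-49\right) - \frac{1}{3} = \left(-6\right) \left(-49\right) - \frac{1}{3} = 294 - \frac{1}{3} = \frac{881}{3}$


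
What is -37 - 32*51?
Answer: -1669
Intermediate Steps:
-37 - 32*51 = -37 - 1632 = -1669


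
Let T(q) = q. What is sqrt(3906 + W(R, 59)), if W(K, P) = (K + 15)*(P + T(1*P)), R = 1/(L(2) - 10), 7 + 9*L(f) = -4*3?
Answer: sqrt(67320798)/109 ≈ 75.275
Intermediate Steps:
L(f) = -19/9 (L(f) = -7/9 + (-4*3)/9 = -7/9 + (1/9)*(-12) = -7/9 - 4/3 = -19/9)
R = -9/109 (R = 1/(-19/9 - 10) = 1/(-109/9) = -9/109 ≈ -0.082569)
W(K, P) = 2*P*(15 + K) (W(K, P) = (K + 15)*(P + 1*P) = (15 + K)*(P + P) = (15 + K)*(2*P) = 2*P*(15 + K))
sqrt(3906 + W(R, 59)) = sqrt(3906 + 2*59*(15 - 9/109)) = sqrt(3906 + 2*59*(1626/109)) = sqrt(3906 + 191868/109) = sqrt(617622/109) = sqrt(67320798)/109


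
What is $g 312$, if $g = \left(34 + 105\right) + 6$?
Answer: $45240$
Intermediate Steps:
$g = 145$ ($g = 139 + 6 = 145$)
$g 312 = 145 \cdot 312 = 45240$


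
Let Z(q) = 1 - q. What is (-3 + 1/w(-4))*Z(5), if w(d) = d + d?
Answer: 25/2 ≈ 12.500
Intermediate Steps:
w(d) = 2*d
(-3 + 1/w(-4))*Z(5) = (-3 + 1/(2*(-4)))*(1 - 1*5) = (-3 + 1/(-8))*(1 - 5) = (-3 + 1*(-⅛))*(-4) = (-3 - ⅛)*(-4) = -25/8*(-4) = 25/2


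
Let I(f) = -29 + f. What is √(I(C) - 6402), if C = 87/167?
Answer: I*√179339630/167 ≈ 80.19*I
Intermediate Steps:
C = 87/167 (C = 87*(1/167) = 87/167 ≈ 0.52096)
√(I(C) - 6402) = √((-29 + 87/167) - 6402) = √(-4756/167 - 6402) = √(-1073890/167) = I*√179339630/167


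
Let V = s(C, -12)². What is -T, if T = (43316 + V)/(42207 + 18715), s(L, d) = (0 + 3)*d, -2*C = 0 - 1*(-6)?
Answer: -22306/30461 ≈ -0.73228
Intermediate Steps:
C = -3 (C = -(0 - 1*(-6))/2 = -(0 + 6)/2 = -½*6 = -3)
s(L, d) = 3*d
V = 1296 (V = (3*(-12))² = (-36)² = 1296)
T = 22306/30461 (T = (43316 + 1296)/(42207 + 18715) = 44612/60922 = 44612*(1/60922) = 22306/30461 ≈ 0.73228)
-T = -1*22306/30461 = -22306/30461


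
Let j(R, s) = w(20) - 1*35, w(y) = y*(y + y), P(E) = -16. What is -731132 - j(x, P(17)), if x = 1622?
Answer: -731897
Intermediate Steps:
w(y) = 2*y² (w(y) = y*(2*y) = 2*y²)
j(R, s) = 765 (j(R, s) = 2*20² - 1*35 = 2*400 - 35 = 800 - 35 = 765)
-731132 - j(x, P(17)) = -731132 - 1*765 = -731132 - 765 = -731897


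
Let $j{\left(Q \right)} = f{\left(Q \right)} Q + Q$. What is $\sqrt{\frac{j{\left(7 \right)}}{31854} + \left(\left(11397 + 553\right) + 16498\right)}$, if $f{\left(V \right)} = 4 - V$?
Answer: $\frac{7 \sqrt{147273162447}}{15927} \approx 168.67$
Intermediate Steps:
$j{\left(Q \right)} = Q + Q \left(4 - Q\right)$ ($j{\left(Q \right)} = \left(4 - Q\right) Q + Q = Q \left(4 - Q\right) + Q = Q + Q \left(4 - Q\right)$)
$\sqrt{\frac{j{\left(7 \right)}}{31854} + \left(\left(11397 + 553\right) + 16498\right)} = \sqrt{\frac{7 \left(5 - 7\right)}{31854} + \left(\left(11397 + 553\right) + 16498\right)} = \sqrt{7 \left(5 - 7\right) \frac{1}{31854} + \left(11950 + 16498\right)} = \sqrt{7 \left(-2\right) \frac{1}{31854} + 28448} = \sqrt{\left(-14\right) \frac{1}{31854} + 28448} = \sqrt{- \frac{7}{15927} + 28448} = \sqrt{\frac{453091289}{15927}} = \frac{7 \sqrt{147273162447}}{15927}$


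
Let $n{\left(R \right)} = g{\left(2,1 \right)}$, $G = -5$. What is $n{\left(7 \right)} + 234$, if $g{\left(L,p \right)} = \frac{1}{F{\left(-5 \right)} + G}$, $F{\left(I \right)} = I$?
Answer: $\frac{2339}{10} \approx 233.9$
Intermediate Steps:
$g{\left(L,p \right)} = - \frac{1}{10}$ ($g{\left(L,p \right)} = \frac{1}{-5 - 5} = \frac{1}{-10} = - \frac{1}{10}$)
$n{\left(R \right)} = - \frac{1}{10}$
$n{\left(7 \right)} + 234 = - \frac{1}{10} + 234 = \frac{2339}{10}$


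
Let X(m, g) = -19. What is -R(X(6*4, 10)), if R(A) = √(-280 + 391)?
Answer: -√111 ≈ -10.536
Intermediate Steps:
R(A) = √111
-R(X(6*4, 10)) = -√111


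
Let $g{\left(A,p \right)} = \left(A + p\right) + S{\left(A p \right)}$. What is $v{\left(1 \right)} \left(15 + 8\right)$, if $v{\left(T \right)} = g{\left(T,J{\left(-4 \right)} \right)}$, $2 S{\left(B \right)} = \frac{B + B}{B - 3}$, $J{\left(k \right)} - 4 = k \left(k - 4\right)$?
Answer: $\frac{9637}{11} \approx 876.09$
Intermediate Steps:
$J{\left(k \right)} = 4 + k \left(-4 + k\right)$ ($J{\left(k \right)} = 4 + k \left(k - 4\right) = 4 + k \left(-4 + k\right)$)
$S{\left(B \right)} = \frac{B}{-3 + B}$ ($S{\left(B \right)} = \frac{\left(B + B\right) \frac{1}{B - 3}}{2} = \frac{2 B \frac{1}{-3 + B}}{2} = \frac{B}{-3 + B}$)
$g{\left(A,p \right)} = A + p + \frac{A p}{-3 + A p}$ ($g{\left(A,p \right)} = \left(A + p\right) + \frac{A p}{-3 + A p} = A + p + \frac{A p}{-3 + A p}$)
$v{\left(T \right)} = \frac{36 T + \left(-3 + 36 T\right) \left(36 + T\right)}{-3 + 36 T}$ ($v{\left(T \right)} = \frac{T \left(4 + \left(-4\right)^{2} - -16\right) + \left(-3 + T \left(4 + \left(-4\right)^{2} - -16\right)\right) \left(T + \left(4 + \left(-4\right)^{2} - -16\right)\right)}{-3 + T \left(4 + \left(-4\right)^{2} - -16\right)} = \frac{T \left(4 + 16 + 16\right) + \left(-3 + T \left(4 + 16 + 16\right)\right) \left(T + \left(4 + 16 + 16\right)\right)}{-3 + T \left(4 + 16 + 16\right)} = \frac{T 36 + \left(-3 + T 36\right) \left(T + 36\right)}{-3 + T 36} = \frac{36 T + \left(-3 + 36 T\right) \left(36 + T\right)}{-3 + 36 T}$)
$v{\left(1 \right)} \left(15 + 8\right) = \frac{-36 + 12 \cdot 1^{2} + 443 \cdot 1}{-1 + 12 \cdot 1} \left(15 + 8\right) = \frac{-36 + 12 \cdot 1 + 443}{-1 + 12} \cdot 23 = \frac{-36 + 12 + 443}{11} \cdot 23 = \frac{1}{11} \cdot 419 \cdot 23 = \frac{419}{11} \cdot 23 = \frac{9637}{11}$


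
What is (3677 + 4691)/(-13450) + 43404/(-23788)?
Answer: -97855223/39993575 ≈ -2.4468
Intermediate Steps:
(3677 + 4691)/(-13450) + 43404/(-23788) = 8368*(-1/13450) + 43404*(-1/23788) = -4184/6725 - 10851/5947 = -97855223/39993575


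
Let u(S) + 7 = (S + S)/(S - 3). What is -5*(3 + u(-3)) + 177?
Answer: 192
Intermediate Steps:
u(S) = -7 + 2*S/(-3 + S) (u(S) = -7 + (S + S)/(S - 3) = -7 + (2*S)/(-3 + S) = -7 + 2*S/(-3 + S))
-5*(3 + u(-3)) + 177 = -5*(3 + (21 - 5*(-3))/(-3 - 3)) + 177 = -5*(3 + (21 + 15)/(-6)) + 177 = -5*(3 - ⅙*36) + 177 = -5*(3 - 6) + 177 = -5*(-3) + 177 = 15 + 177 = 192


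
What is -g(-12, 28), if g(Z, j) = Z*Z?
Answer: -144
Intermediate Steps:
g(Z, j) = Z**2
-g(-12, 28) = -1*(-12)**2 = -1*144 = -144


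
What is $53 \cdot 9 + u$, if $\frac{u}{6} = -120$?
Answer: $-243$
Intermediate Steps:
$u = -720$ ($u = 6 \left(-120\right) = -720$)
$53 \cdot 9 + u = 53 \cdot 9 - 720 = 477 - 720 = -243$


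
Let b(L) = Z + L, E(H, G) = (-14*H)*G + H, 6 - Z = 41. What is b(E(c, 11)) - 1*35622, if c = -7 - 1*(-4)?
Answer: -35198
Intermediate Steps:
Z = -35 (Z = 6 - 1*41 = 6 - 41 = -35)
c = -3 (c = -7 + 4 = -3)
E(H, G) = H - 14*G*H (E(H, G) = -14*G*H + H = H - 14*G*H)
b(L) = -35 + L
b(E(c, 11)) - 1*35622 = (-35 - 3*(1 - 14*11)) - 1*35622 = (-35 - 3*(1 - 154)) - 35622 = (-35 - 3*(-153)) - 35622 = (-35 + 459) - 35622 = 424 - 35622 = -35198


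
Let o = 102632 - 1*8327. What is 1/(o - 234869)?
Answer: -1/140564 ≈ -7.1142e-6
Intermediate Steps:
o = 94305 (o = 102632 - 8327 = 94305)
1/(o - 234869) = 1/(94305 - 234869) = 1/(-140564) = -1/140564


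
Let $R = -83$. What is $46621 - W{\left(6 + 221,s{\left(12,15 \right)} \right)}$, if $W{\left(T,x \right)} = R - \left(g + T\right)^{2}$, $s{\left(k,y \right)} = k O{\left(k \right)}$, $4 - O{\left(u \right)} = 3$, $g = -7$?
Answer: $95104$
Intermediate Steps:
$O{\left(u \right)} = 1$ ($O{\left(u \right)} = 4 - 3 = 1$)
$s{\left(k,y \right)} = k$ ($s{\left(k,y \right)} = k 1 = k$)
$W{\left(T,x \right)} = -83 - \left(-7 + T\right)^{2}$
$46621 - W{\left(6 + 221,s{\left(12,15 \right)} \right)} = 46621 - \left(-83 - \left(-7 + \left(6 + 221\right)\right)^{2}\right) = 46621 - \left(-83 - \left(-7 + 227\right)^{2}\right) = 46621 - \left(-83 - 220^{2}\right) = 46621 - \left(-83 - 48400\right) = 46621 - -48483 = 46621 + 48483 = 95104$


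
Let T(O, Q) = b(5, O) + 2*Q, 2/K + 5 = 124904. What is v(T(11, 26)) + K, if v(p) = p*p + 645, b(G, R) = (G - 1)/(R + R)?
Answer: 50898965621/15112779 ≈ 3367.9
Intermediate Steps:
K = 2/124899 (K = 2/(-5 + 124904) = 2/124899 ≈ 1.6013e-5)
b(G, R) = (-1 + G)/(2*R) (b(G, R) = (-1 + G)/((2*R)) = (-1 + G)*(1/(2*R)) = (-1 + G)/(2*R))
T(O, Q) = 2*Q + 2/O (T(O, Q) = (-1 + 5)/(2*O) + 2*Q = (½)*4/O + 2*Q = 2/O + 2*Q = 2*Q + 2/O)
v(p) = 645 + p² (v(p) = p² + 645 = 645 + p²)
v(T(11, 26)) + K = (645 + (2*26 + 2/11)²) + 2/124899 = (645 + (52 + 2*(1/11))²) + 2/124899 = (645 + (52 + 2/11)²) + 2/124899 = (645 + (574/11)²) + 2/124899 = (645 + 329476/121) + 2/124899 = 407521/121 + 2/124899 = 50898965621/15112779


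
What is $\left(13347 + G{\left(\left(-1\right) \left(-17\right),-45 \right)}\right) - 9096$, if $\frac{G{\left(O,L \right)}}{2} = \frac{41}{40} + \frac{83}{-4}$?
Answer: $\frac{84231}{20} \approx 4211.5$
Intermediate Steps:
$G{\left(O,L \right)} = - \frac{789}{20}$ ($G{\left(O,L \right)} = 2 \left(\frac{41}{40} + \frac{83}{-4}\right) = 2 \left(41 \cdot \frac{1}{40} + 83 \left(- \frac{1}{4}\right)\right) = 2 \left(\frac{41}{40} - \frac{83}{4}\right) = 2 \left(- \frac{789}{40}\right) = - \frac{789}{20}$)
$\left(13347 + G{\left(\left(-1\right) \left(-17\right),-45 \right)}\right) - 9096 = \left(13347 - \frac{789}{20}\right) - 9096 = \frac{266151}{20} - 9096 = \frac{84231}{20}$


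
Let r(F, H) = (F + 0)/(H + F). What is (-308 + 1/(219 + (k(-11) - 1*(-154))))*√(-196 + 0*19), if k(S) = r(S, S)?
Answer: -3221036*I/747 ≈ -4312.0*I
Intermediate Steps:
r(F, H) = F/(F + H)
k(S) = ½ (k(S) = S/(S + S) = S/((2*S)) = S*(1/(2*S)) = ½)
(-308 + 1/(219 + (k(-11) - 1*(-154))))*√(-196 + 0*19) = (-308 + 1/(219 + (½ - 1*(-154))))*√(-196 + 0*19) = (-308 + 1/(219 + (½ + 154)))*√(-196 + 0) = (-308 + 1/(219 + 309/2))*√(-196) = (-308 + 1/(747/2))*(14*I) = (-308 + 2/747)*(14*I) = -3221036*I/747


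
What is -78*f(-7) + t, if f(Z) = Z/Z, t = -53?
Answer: -131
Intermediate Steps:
f(Z) = 1
-78*f(-7) + t = -78*1 - 53 = -78 - 53 = -131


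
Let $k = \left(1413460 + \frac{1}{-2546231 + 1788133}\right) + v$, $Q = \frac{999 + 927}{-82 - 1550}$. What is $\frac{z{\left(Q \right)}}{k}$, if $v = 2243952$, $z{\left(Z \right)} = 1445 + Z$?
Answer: $\frac{8756455543}{22181413779000} \approx 0.00039477$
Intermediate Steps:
$Q = - \frac{321}{272}$ ($Q = \frac{1926}{-1632} = 1926 \left(- \frac{1}{1632}\right) = - \frac{321}{272} \approx -1.1801$)
$k = \frac{2772676722375}{758098}$ ($k = \left(1413460 + \frac{1}{-2546231 + 1788133}\right) + 2243952 = \left(1413460 + \frac{1}{-758098}\right) + 2243952 = \left(1413460 - \frac{1}{758098}\right) + 2243952 = \frac{1071541199079}{758098} + 2243952 = \frac{2772676722375}{758098} \approx 3.6574 \cdot 10^{6}$)
$\frac{z{\left(Q \right)}}{k} = \frac{1445 - \frac{321}{272}}{\frac{2772676722375}{758098}} = \frac{392719}{272} \cdot \frac{758098}{2772676722375} = \frac{8756455543}{22181413779000}$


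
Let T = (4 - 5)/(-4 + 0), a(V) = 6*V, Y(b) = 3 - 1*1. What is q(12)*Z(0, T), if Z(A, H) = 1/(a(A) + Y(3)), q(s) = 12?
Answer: 6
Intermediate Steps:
Y(b) = 2 (Y(b) = 3 - 1 = 2)
T = ¼ (T = -1/(-4) = -1*(-¼) = ¼ ≈ 0.25000)
Z(A, H) = 1/(2 + 6*A) (Z(A, H) = 1/(6*A + 2) = 1/(2 + 6*A))
q(12)*Z(0, T) = 12*(1/(2*(1 + 3*0))) = 12*(1/(2*(1 + 0))) = 12*((½)/1) = 12*((½)*1) = 12*(½) = 6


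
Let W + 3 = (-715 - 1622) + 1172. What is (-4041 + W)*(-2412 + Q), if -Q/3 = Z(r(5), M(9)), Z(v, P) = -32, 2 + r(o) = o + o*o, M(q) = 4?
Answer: 12064044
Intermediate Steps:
r(o) = -2 + o + o² (r(o) = -2 + (o + o*o) = -2 + (o + o²) = -2 + o + o²)
W = -1168 (W = -3 + ((-715 - 1622) + 1172) = -3 + (-2337 + 1172) = -3 - 1165 = -1168)
Q = 96 (Q = -3*(-32) = 96)
(-4041 + W)*(-2412 + Q) = (-4041 - 1168)*(-2412 + 96) = -5209*(-2316) = 12064044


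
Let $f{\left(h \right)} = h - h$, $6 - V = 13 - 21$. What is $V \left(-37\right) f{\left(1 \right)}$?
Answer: $0$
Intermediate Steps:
$V = 14$ ($V = 6 - \left(13 - 21\right) = 6 - -8 = 6 + 8 = 14$)
$f{\left(h \right)} = 0$
$V \left(-37\right) f{\left(1 \right)} = 14 \left(-37\right) 0 = \left(-518\right) 0 = 0$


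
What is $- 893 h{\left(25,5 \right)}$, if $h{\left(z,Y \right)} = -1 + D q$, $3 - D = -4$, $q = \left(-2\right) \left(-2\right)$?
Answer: $-24111$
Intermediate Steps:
$q = 4$
$D = 7$ ($D = 3 - -4 = 3 + 4 = 7$)
$h{\left(z,Y \right)} = 27$ ($h{\left(z,Y \right)} = -1 + 7 \cdot 4 = -1 + 28 = 27$)
$- 893 h{\left(25,5 \right)} = \left(-893\right) 27 = -24111$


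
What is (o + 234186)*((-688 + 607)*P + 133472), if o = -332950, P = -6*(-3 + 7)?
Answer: -13374225824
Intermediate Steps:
P = -24 (P = -6*4 = -24)
(o + 234186)*((-688 + 607)*P + 133472) = (-332950 + 234186)*((-688 + 607)*(-24) + 133472) = -98764*(-81*(-24) + 133472) = -98764*(1944 + 133472) = -98764*135416 = -13374225824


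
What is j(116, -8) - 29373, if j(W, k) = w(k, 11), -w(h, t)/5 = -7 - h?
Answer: -29378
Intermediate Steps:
w(h, t) = 35 + 5*h (w(h, t) = -5*(-7 - h) = 35 + 5*h)
j(W, k) = 35 + 5*k
j(116, -8) - 29373 = (35 + 5*(-8)) - 29373 = (35 - 40) - 29373 = -5 - 29373 = -29378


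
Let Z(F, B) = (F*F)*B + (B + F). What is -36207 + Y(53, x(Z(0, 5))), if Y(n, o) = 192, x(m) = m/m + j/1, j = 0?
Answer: -36015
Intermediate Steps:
Z(F, B) = B + F + B*F² (Z(F, B) = F²*B + (B + F) = B*F² + (B + F) = B + F + B*F²)
x(m) = 1 (x(m) = m/m + 0/1 = 1 + 0*1 = 1 + 0 = 1)
-36207 + Y(53, x(Z(0, 5))) = -36207 + 192 = -36015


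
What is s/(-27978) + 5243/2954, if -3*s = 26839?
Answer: 18548156/8855037 ≈ 2.0946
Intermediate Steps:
s = -26839/3 (s = -⅓*26839 = -26839/3 ≈ -8946.3)
s/(-27978) + 5243/2954 = -26839/3/(-27978) + 5243/2954 = -26839/3*(-1/27978) + 5243*(1/2954) = 26839/83934 + 749/422 = 18548156/8855037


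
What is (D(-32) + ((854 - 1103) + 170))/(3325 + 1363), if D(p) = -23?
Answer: -51/2344 ≈ -0.021758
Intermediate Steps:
(D(-32) + ((854 - 1103) + 170))/(3325 + 1363) = (-23 + ((854 - 1103) + 170))/(3325 + 1363) = (-23 + (-249 + 170))/4688 = (-23 - 79)*(1/4688) = -102*1/4688 = -51/2344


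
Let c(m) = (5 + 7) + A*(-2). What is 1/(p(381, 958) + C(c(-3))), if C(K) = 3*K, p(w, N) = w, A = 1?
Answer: 1/411 ≈ 0.0024331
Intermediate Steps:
c(m) = 10 (c(m) = (5 + 7) + 1*(-2) = 12 - 2 = 10)
1/(p(381, 958) + C(c(-3))) = 1/(381 + 3*10) = 1/(381 + 30) = 1/411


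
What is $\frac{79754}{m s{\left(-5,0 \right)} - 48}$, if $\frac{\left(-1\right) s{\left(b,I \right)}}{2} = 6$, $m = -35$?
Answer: $\frac{39877}{186} \approx 214.39$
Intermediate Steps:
$s{\left(b,I \right)} = -12$ ($s{\left(b,I \right)} = \left(-2\right) 6 = -12$)
$\frac{79754}{m s{\left(-5,0 \right)} - 48} = \frac{79754}{\left(-35\right) \left(-12\right) - 48} = \frac{79754}{420 - 48} = \frac{79754}{372} = 79754 \cdot \frac{1}{372} = \frac{39877}{186}$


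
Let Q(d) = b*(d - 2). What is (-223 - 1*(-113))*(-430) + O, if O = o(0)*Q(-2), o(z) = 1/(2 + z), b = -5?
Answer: 47310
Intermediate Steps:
Q(d) = 10 - 5*d (Q(d) = -5*(d - 2) = -5*(-2 + d) = 10 - 5*d)
O = 10 (O = (10 - 5*(-2))/(2 + 0) = (10 + 10)/2 = (1/2)*20 = 10)
(-223 - 1*(-113))*(-430) + O = (-223 - 1*(-113))*(-430) + 10 = (-223 + 113)*(-430) + 10 = -110*(-430) + 10 = 47300 + 10 = 47310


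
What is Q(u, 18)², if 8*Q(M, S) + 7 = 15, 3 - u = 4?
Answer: 1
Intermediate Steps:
u = -1 (u = 3 - 1*4 = 3 - 4 = -1)
Q(M, S) = 1 (Q(M, S) = -7/8 + (⅛)*15 = -7/8 + 15/8 = 1)
Q(u, 18)² = 1² = 1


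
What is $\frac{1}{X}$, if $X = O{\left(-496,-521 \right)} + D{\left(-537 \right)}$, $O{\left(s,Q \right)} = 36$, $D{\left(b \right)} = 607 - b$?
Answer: $\frac{1}{1180} \approx 0.00084746$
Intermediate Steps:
$X = 1180$ ($X = 36 + \left(607 - -537\right) = 36 + \left(607 + 537\right) = 36 + 1144 = 1180$)
$\frac{1}{X} = \frac{1}{1180}$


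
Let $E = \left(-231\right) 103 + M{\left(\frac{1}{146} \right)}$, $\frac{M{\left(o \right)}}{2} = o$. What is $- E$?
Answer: $\frac{1736888}{73} \approx 23793.0$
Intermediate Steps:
$M{\left(o \right)} = 2 o$
$E = - \frac{1736888}{73}$ ($E = \left(-231\right) 103 + \frac{2}{146} = -23793 + 2 \cdot \frac{1}{146} = -23793 + \frac{1}{73} = - \frac{1736888}{73} \approx -23793.0$)
$- E = \left(-1\right) \left(- \frac{1736888}{73}\right) = \frac{1736888}{73}$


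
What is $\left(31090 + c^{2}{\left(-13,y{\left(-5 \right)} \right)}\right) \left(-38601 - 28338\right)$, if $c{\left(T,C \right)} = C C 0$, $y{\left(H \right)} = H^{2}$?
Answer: $-2081133510$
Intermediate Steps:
$c{\left(T,C \right)} = 0$ ($c{\left(T,C \right)} = C^{2} \cdot 0 = 0$)
$\left(31090 + c^{2}{\left(-13,y{\left(-5 \right)} \right)}\right) \left(-38601 - 28338\right) = \left(31090 + 0^{2}\right) \left(-38601 - 28338\right) = \left(31090 + 0\right) \left(-66939\right) = 31090 \left(-66939\right) = -2081133510$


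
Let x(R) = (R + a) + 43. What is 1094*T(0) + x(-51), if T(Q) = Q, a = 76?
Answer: 68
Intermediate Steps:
x(R) = 119 + R (x(R) = (R + 76) + 43 = (76 + R) + 43 = 119 + R)
1094*T(0) + x(-51) = 1094*0 + (119 - 51) = 0 + 68 = 68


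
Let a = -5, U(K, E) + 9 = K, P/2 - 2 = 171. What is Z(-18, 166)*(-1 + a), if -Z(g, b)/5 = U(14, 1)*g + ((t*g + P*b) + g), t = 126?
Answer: 1651800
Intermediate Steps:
P = 346 (P = 4 + 2*171 = 4 + 342 = 346)
U(K, E) = -9 + K
Z(g, b) = -1730*b - 660*g (Z(g, b) = -5*((-9 + 14)*g + ((126*g + 346*b) + g)) = -5*(5*g + (127*g + 346*b)) = -5*(132*g + 346*b) = -1730*b - 660*g)
Z(-18, 166)*(-1 + a) = (-1730*166 - 660*(-18))*(-1 - 5) = (-287180 + 11880)*(-6) = -275300*(-6) = 1651800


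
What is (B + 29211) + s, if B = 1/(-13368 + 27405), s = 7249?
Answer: 511789021/14037 ≈ 36460.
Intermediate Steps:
B = 1/14037 ≈ 7.1240e-5
(B + 29211) + s = (1/14037 + 29211) + 7249 = 410034808/14037 + 7249 = 511789021/14037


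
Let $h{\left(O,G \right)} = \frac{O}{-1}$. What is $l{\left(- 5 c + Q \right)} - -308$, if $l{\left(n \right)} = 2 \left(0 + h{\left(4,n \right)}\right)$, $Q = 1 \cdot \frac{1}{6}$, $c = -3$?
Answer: $300$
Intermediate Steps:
$Q = \frac{1}{6}$ ($Q = 1 \cdot \frac{1}{6} = \frac{1}{6} \approx 0.16667$)
$h{\left(O,G \right)} = - O$ ($h{\left(O,G \right)} = O \left(-1\right) = - O$)
$l{\left(n \right)} = -8$ ($l{\left(n \right)} = 2 \left(0 - 4\right) = 2 \left(-4\right) = -8$)
$l{\left(- 5 c + Q \right)} - -308 = -8 - -308 = -8 + 308 = 300$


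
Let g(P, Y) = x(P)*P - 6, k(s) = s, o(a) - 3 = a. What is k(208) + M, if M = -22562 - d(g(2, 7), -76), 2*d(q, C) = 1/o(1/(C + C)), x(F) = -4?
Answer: -10171146/455 ≈ -22354.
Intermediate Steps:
o(a) = 3 + a
g(P, Y) = -6 - 4*P (g(P, Y) = -4*P - 6 = -6 - 4*P)
d(q, C) = 1/(2*(3 + 1/(2*C))) (d(q, C) = 1/(2*(3 + 1/(C + C))) = 1/(2*(3 + 1/(2*C))))
M = -10265786/455 (M = -22562 - (-76)/(1 + 6*(-76)) = -22562 - (-76)/(1 - 456) = -22562 - (-76)/(-455) = -22562 - (-76)*(-1)/455 = -22562 - 1*76/455 = -22562 - 76/455 = -10265786/455 ≈ -22562.)
k(208) + M = 208 - 10265786/455 = -10171146/455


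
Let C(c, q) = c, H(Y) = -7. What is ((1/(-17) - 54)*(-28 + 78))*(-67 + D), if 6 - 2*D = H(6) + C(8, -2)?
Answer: 2963775/17 ≈ 1.7434e+5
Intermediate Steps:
D = 5/2 (D = 3 - (-7 + 8)/2 = 3 - ½*1 = 3 - ½ = 5/2 ≈ 2.5000)
((1/(-17) - 54)*(-28 + 78))*(-67 + D) = ((1/(-17) - 54)*(-28 + 78))*(-67 + 5/2) = ((-1/17 - 54)*50)*(-129/2) = -919/17*50*(-129/2) = -45950/17*(-129/2) = 2963775/17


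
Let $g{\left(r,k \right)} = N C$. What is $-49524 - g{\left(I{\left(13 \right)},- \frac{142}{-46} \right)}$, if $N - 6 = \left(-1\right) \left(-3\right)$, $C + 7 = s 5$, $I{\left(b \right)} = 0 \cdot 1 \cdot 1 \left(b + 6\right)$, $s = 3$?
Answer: $-49596$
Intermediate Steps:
$I{\left(b \right)} = 0$ ($I{\left(b \right)} = 0 \cdot 1 \left(6 + b\right) = 0 \left(6 + b\right) = 0$)
$C = 8$ ($C = -7 + 3 \cdot 5 = -7 + 15 = 8$)
$N = 9$ ($N = 6 - -3 = 6 + 3 = 9$)
$g{\left(r,k \right)} = 72$ ($g{\left(r,k \right)} = 9 \cdot 8 = 72$)
$-49524 - g{\left(I{\left(13 \right)},- \frac{142}{-46} \right)} = -49524 - 72 = -49596$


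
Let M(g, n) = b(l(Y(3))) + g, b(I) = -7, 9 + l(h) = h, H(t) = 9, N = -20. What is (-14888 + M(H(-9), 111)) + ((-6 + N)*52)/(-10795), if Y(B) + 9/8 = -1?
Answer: -160693018/10795 ≈ -14886.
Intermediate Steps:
Y(B) = -17/8 (Y(B) = -9/8 - 1 = -17/8)
l(h) = -9 + h
M(g, n) = -7 + g
(-14888 + M(H(-9), 111)) + ((-6 + N)*52)/(-10795) = (-14888 + (-7 + 9)) + ((-6 - 20)*52)/(-10795) = (-14888 + 2) - 26*52*(-1/10795) = -14886 - 1352*(-1/10795) = -14886 + 1352/10795 = -160693018/10795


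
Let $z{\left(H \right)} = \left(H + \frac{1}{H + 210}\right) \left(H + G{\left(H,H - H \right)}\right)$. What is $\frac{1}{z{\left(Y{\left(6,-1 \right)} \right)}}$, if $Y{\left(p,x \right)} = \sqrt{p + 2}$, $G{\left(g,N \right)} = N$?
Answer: $\frac{4899}{39191} - \frac{35 \sqrt{2}}{235146} \approx 0.12479$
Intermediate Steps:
$Y{\left(p,x \right)} = \sqrt{2 + p}$
$z{\left(H \right)} = H \left(H + \frac{1}{210 + H}\right)$ ($z{\left(H \right)} = \left(H + \frac{1}{H + 210}\right) \left(H + \left(H - H\right)\right) = \left(H + \frac{1}{210 + H}\right) \left(H + 0\right) = \left(H + \frac{1}{210 + H}\right) H = H \left(H + \frac{1}{210 + H}\right)$)
$\frac{1}{z{\left(Y{\left(6,-1 \right)} \right)}} = \frac{1}{\sqrt{2 + 6} \frac{1}{210 + \sqrt{2 + 6}} \left(1 + \left(\sqrt{2 + 6}\right)^{2} + 210 \sqrt{2 + 6}\right)} = \frac{1}{\sqrt{8} \frac{1}{210 + \sqrt{8}} \left(1 + \left(\sqrt{8}\right)^{2} + 210 \sqrt{8}\right)} = \frac{1}{2 \sqrt{2} \frac{1}{210 + 2 \sqrt{2}} \left(1 + \left(2 \sqrt{2}\right)^{2} + 210 \cdot 2 \sqrt{2}\right)} = \frac{1}{2 \sqrt{2} \frac{1}{210 + 2 \sqrt{2}} \left(1 + 8 + 420 \sqrt{2}\right)} = \frac{1}{2 \sqrt{2} \frac{1}{210 + 2 \sqrt{2}} \left(9 + 420 \sqrt{2}\right)} = \frac{\sqrt{2} \left(210 + 2 \sqrt{2}\right)}{4 \left(9 + 420 \sqrt{2}\right)}$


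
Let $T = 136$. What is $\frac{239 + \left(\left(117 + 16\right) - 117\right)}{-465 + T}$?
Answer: $- \frac{255}{329} \approx -0.77508$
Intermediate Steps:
$\frac{239 + \left(\left(117 + 16\right) - 117\right)}{-465 + T} = \frac{239 + \left(\left(117 + 16\right) - 117\right)}{-465 + 136} = \frac{239 + \left(133 - 117\right)}{-329} = \left(239 + 16\right) \left(- \frac{1}{329}\right) = 255 \left(- \frac{1}{329}\right) = - \frac{255}{329}$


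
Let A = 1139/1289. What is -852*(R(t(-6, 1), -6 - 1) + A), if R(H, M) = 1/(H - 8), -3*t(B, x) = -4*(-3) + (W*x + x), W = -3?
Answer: -14849934/21913 ≈ -677.68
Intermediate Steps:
t(B, x) = -4 + 2*x/3 (t(B, x) = -(-4*(-3) + (-3*x + x))/3 = -(12 - 2*x)/3 = -4 + 2*x/3)
R(H, M) = 1/(-8 + H)
A = 1139/1289 (A = 1139*(1/1289) = 1139/1289 ≈ 0.88363)
-852*(R(t(-6, 1), -6 - 1) + A) = -852*(1/(-8 + (-4 + (⅔)*1)) + 1139/1289) = -852*(1/(-8 + (-4 + ⅔)) + 1139/1289) = -852*(1/(-8 - 10/3) + 1139/1289) = -852*(1/(-34/3) + 1139/1289) = -852*(-3/34 + 1139/1289) = -852*34859/43826 = -14849934/21913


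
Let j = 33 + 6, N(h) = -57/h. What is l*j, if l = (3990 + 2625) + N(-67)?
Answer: 17287218/67 ≈ 2.5802e+5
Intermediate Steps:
j = 39
l = 443262/67 (l = (3990 + 2625) - 57/(-67) = 6615 - 57*(-1/67) = 6615 + 57/67 = 443262/67 ≈ 6615.9)
l*j = (443262/67)*39 = 17287218/67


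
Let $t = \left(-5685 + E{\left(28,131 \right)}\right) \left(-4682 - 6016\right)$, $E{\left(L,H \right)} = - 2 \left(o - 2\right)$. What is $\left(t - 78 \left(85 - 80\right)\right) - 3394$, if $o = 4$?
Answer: $60857138$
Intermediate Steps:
$E{\left(L,H \right)} = -4$ ($E{\left(L,H \right)} = - 2 \left(4 - 2\right) = \left(-2\right) 2 = -4$)
$t = 60860922$ ($t = \left(-5685 - 4\right) \left(-4682 - 6016\right) = \left(-5689\right) \left(-10698\right) = 60860922$)
$\left(t - 78 \left(85 - 80\right)\right) - 3394 = \left(60860922 - 78 \left(85 - 80\right)\right) - 3394 = \left(60860922 - 390\right) - 3394 = 60860532 - 3394 = 60857138$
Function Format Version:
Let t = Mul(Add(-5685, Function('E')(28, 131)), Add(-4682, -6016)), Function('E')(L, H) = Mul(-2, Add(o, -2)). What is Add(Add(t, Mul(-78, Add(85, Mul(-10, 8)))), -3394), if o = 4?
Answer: 60857138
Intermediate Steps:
Function('E')(L, H) = -4 (Function('E')(L, H) = Mul(-2, Add(4, -2)) = Mul(-2, 2) = -4)
t = 60860922 (t = Mul(Add(-5685, -4), Add(-4682, -6016)) = Mul(-5689, -10698) = 60860922)
Add(Add(t, Mul(-78, Add(85, Mul(-10, 8)))), -3394) = Add(Add(60860922, Mul(-78, Add(85, Mul(-10, 8)))), -3394) = Add(Add(60860922, Mul(-78, Add(85, -80))), -3394) = Add(Add(60860922, Mul(-78, 5)), -3394) = Add(Add(60860922, -390), -3394) = Add(60860532, -3394) = 60857138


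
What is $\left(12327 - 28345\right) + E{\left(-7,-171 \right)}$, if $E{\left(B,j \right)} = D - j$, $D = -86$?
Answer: $-15933$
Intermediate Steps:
$E{\left(B,j \right)} = -86 - j$
$\left(12327 - 28345\right) + E{\left(-7,-171 \right)} = \left(12327 - 28345\right) - -85 = -16018 + \left(-86 + 171\right) = -16018 + 85 = -15933$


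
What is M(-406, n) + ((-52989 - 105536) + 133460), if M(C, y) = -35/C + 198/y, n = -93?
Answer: -45070543/1798 ≈ -25067.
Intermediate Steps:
M(-406, n) + ((-52989 - 105536) + 133460) = (-35/(-406) + 198/(-93)) + ((-52989 - 105536) + 133460) = (-35*(-1/406) + 198*(-1/93)) + (-158525 + 133460) = (5/58 - 66/31) - 25065 = -3673/1798 - 25065 = -45070543/1798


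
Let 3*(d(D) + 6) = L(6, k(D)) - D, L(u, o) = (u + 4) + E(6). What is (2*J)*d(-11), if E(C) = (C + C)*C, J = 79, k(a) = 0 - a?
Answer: 3950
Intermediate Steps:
k(a) = -a
E(C) = 2*C² (E(C) = (2*C)*C = 2*C²)
L(u, o) = 76 + u (L(u, o) = (u + 4) + 2*6² = (4 + u) + 2*36 = (4 + u) + 72 = 76 + u)
d(D) = 64/3 - D/3 (d(D) = -6 + ((76 + 6) - D)/3 = -6 + (82 - D)/3 = -6 + (82/3 - D/3) = 64/3 - D/3)
(2*J)*d(-11) = (2*79)*(64/3 - ⅓*(-11)) = 158*(64/3 + 11/3) = 158*25 = 3950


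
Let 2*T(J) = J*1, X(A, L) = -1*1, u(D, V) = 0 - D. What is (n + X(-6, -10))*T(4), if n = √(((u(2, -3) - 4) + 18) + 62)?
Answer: -2 + 2*√74 ≈ 15.205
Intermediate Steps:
u(D, V) = -D
X(A, L) = -1
n = √74 (n = √(((-1*2 - 4) + 18) + 62) = √(((-2 - 4) + 18) + 62) = √((-6 + 18) + 62) = √(12 + 62) = √74 ≈ 8.6023)
T(J) = J/2 (T(J) = (J*1)/2 = J/2)
(n + X(-6, -10))*T(4) = (√74 - 1)*((½)*4) = (-1 + √74)*2 = -2 + 2*√74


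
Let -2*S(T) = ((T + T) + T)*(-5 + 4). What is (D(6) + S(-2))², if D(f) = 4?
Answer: 1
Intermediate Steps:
S(T) = 3*T/2 (S(T) = -((T + T) + T)*(-5 + 4)/2 = -(2*T + T)*(-1)/2 = -3*T*(-1)/2 = -(-3)*T/2 = 3*T/2)
(D(6) + S(-2))² = (4 + (3/2)*(-2))² = (4 - 3)² = 1² = 1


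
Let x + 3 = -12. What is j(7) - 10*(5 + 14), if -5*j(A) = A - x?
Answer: -972/5 ≈ -194.40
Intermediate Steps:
x = -15 (x = -3 - 12 = -15)
j(A) = -3 - A/5 (j(A) = -(A - 1*(-15))/5 = -(A + 15)/5 = -(15 + A)/5 = -3 - A/5)
j(7) - 10*(5 + 14) = (-3 - ⅕*7) - 10*(5 + 14) = (-3 - 7/5) - 10*19 = -22/5 - 1*190 = -22/5 - 190 = -972/5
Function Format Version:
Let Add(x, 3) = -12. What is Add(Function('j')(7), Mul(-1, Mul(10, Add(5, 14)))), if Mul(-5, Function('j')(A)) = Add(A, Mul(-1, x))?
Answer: Rational(-972, 5) ≈ -194.40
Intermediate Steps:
x = -15 (x = Add(-3, -12) = -15)
Function('j')(A) = Add(-3, Mul(Rational(-1, 5), A)) (Function('j')(A) = Mul(Rational(-1, 5), Add(A, Mul(-1, -15))) = Mul(Rational(-1, 5), Add(A, 15)) = Mul(Rational(-1, 5), Add(15, A)) = Add(-3, Mul(Rational(-1, 5), A)))
Add(Function('j')(7), Mul(-1, Mul(10, Add(5, 14)))) = Add(Add(-3, Mul(Rational(-1, 5), 7)), Mul(-1, Mul(10, Add(5, 14)))) = Add(Add(-3, Rational(-7, 5)), Mul(-1, Mul(10, 19))) = Add(Rational(-22, 5), Mul(-1, 190)) = Add(Rational(-22, 5), -190) = Rational(-972, 5)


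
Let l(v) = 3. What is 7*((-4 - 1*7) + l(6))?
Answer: -56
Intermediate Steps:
7*((-4 - 1*7) + l(6)) = 7*((-4 - 1*7) + 3) = 7*((-4 - 7) + 3) = 7*(-11 + 3) = 7*(-8) = -56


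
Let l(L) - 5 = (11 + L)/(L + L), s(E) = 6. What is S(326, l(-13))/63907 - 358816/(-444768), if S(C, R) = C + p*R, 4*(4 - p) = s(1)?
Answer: 9376856780/11547164109 ≈ 0.81205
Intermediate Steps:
p = 5/2 (p = 4 - ¼*6 = 4 - 3/2 = 5/2 ≈ 2.5000)
l(L) = 5 + (11 + L)/(2*L) (l(L) = 5 + (11 + L)/(L + L) = 5 + (11 + L)/((2*L)) = 5 + (11 + L)*(1/(2*L)) = 5 + (11 + L)/(2*L))
S(C, R) = C + 5*R/2
S(326, l(-13))/63907 - 358816/(-444768) = (326 + 5*((11/2)*(1 - 13)/(-13))/2)/63907 - 358816/(-444768) = (326 + 5*((11/2)*(-1/13)*(-12))/2)*(1/63907) - 358816*(-1/444768) = (326 + (5/2)*(66/13))*(1/63907) + 11213/13899 = (326 + 165/13)*(1/63907) + 11213/13899 = (4403/13)*(1/63907) + 11213/13899 = 4403/830791 + 11213/13899 = 9376856780/11547164109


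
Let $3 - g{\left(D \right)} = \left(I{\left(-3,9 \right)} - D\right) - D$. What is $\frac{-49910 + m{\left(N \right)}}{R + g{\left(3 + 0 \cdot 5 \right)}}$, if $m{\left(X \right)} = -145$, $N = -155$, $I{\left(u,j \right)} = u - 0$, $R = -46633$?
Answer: $\frac{50055}{46621} \approx 1.0737$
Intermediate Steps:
$I{\left(u,j \right)} = u$ ($I{\left(u,j \right)} = u + 0 = u$)
$g{\left(D \right)} = 6 + 2 D$ ($g{\left(D \right)} = 3 - \left(\left(-3 - D\right) - D\right) = 3 - \left(-3 - 2 D\right) = 3 + \left(3 + 2 D\right) = 6 + 2 D$)
$\frac{-49910 + m{\left(N \right)}}{R + g{\left(3 + 0 \cdot 5 \right)}} = \frac{-49910 - 145}{-46633 + \left(6 + 2 \left(3 + 0 \cdot 5\right)\right)} = - \frac{50055}{-46633 + \left(6 + 2 \left(3 + 0\right)\right)} = - \frac{50055}{-46633 + \left(6 + 2 \cdot 3\right)} = - \frac{50055}{-46633 + \left(6 + 6\right)} = - \frac{50055}{-46633 + 12} = - \frac{50055}{-46621} = \left(-50055\right) \left(- \frac{1}{46621}\right) = \frac{50055}{46621}$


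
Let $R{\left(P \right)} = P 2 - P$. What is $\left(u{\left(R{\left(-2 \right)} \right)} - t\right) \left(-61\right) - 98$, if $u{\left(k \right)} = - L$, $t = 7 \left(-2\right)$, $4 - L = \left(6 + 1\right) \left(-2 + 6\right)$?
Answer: $-2416$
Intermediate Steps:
$L = -24$ ($L = 4 - \left(6 + 1\right) \left(-2 + 6\right) = 4 - 7 \cdot 4 = 4 - 28 = -24$)
$R{\left(P \right)} = P$ ($R{\left(P \right)} = 2 P - P = P$)
$t = -14$
$u{\left(k \right)} = 24$ ($u{\left(k \right)} = \left(-1\right) \left(-24\right) = 24$)
$\left(u{\left(R{\left(-2 \right)} \right)} - t\right) \left(-61\right) - 98 = \left(24 - -14\right) \left(-61\right) - 98 = \left(24 + 14\right) \left(-61\right) - 98 = 38 \left(-61\right) - 98 = -2318 - 98 = -2416$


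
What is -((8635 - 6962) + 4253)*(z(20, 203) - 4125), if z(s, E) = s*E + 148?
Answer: -491858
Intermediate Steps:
z(s, E) = 148 + E*s (z(s, E) = E*s + 148 = 148 + E*s)
-((8635 - 6962) + 4253)*(z(20, 203) - 4125) = -((8635 - 6962) + 4253)*((148 + 203*20) - 4125) = -(1673 + 4253)*((148 + 4060) - 4125) = -5926*(4208 - 4125) = -5926*83 = -1*491858 = -491858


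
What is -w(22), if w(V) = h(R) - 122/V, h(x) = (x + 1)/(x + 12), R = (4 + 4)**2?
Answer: 3921/836 ≈ 4.6902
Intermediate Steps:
R = 64 (R = 8**2 = 64)
h(x) = (1 + x)/(12 + x)
w(V) = 65/76 - 122/V (w(V) = (1 + 64)/(12 + 64) - 122/V = 65/76 - 122/V)
-w(22) = -(65/76 - 122/22) = -(65/76 - 122*1/22) = -(65/76 - 61/11) = -1*(-3921/836) = 3921/836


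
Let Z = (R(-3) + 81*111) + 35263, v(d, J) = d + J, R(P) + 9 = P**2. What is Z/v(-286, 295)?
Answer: 44254/9 ≈ 4917.1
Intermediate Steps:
R(P) = -9 + P**2
v(d, J) = J + d
Z = 44254 (Z = ((-9 + (-3)**2) + 81*111) + 35263 = ((-9 + 9) + 8991) + 35263 = (0 + 8991) + 35263 = 8991 + 35263 = 44254)
Z/v(-286, 295) = 44254/(295 - 286) = 44254/9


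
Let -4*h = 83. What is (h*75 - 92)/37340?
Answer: -6593/149360 ≈ -0.044142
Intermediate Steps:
h = -83/4 (h = -¼*83 = -83/4 ≈ -20.750)
(h*75 - 92)/37340 = (-83/4*75 - 92)/37340 = (-6225/4 - 92)*(1/37340) = -6593/4*1/37340 = -6593/149360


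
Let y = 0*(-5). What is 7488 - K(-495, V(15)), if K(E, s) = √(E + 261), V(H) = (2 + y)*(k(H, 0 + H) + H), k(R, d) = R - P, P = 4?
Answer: 7488 - 3*I*√26 ≈ 7488.0 - 15.297*I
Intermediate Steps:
y = 0
k(R, d) = -4 + R (k(R, d) = R - 1*4 = R - 4 = -4 + R)
V(H) = -8 + 4*H (V(H) = (2 + 0)*((-4 + H) + H) = 2*(-4 + 2*H) = -8 + 4*H)
K(E, s) = √(261 + E)
7488 - K(-495, V(15)) = 7488 - √(261 - 495) = 7488 - √(-234) = 7488 - 3*I*√26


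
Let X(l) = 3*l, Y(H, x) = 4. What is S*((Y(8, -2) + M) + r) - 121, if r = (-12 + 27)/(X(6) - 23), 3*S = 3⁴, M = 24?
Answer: 554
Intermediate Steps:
S = 27 (S = (⅓)*3⁴ = (⅓)*81 = 27)
r = -3 (r = (-12 + 27)/(3*6 - 23) = 15/(18 - 23) = 15/(-5) = 15*(-⅕) = -3)
S*((Y(8, -2) + M) + r) - 121 = 27*((4 + 24) - 3) - 121 = 27*(28 - 3) - 121 = 27*25 - 121 = 675 - 121 = 554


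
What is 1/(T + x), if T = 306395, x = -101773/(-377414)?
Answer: 377414/115637864303 ≈ 3.2638e-6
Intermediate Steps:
x = 101773/377414 (x = -101773*(-1/377414) = 101773/377414 ≈ 0.26966)
1/(T + x) = 1/(306395 + 101773/377414) = 1/(115637864303/377414) = 377414/115637864303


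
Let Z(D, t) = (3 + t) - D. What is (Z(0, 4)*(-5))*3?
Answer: -105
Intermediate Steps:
Z(D, t) = 3 + t - D
(Z(0, 4)*(-5))*3 = ((3 + 4 - 1*0)*(-5))*3 = ((3 + 4 + 0)*(-5))*3 = (7*(-5))*3 = -35*3 = -105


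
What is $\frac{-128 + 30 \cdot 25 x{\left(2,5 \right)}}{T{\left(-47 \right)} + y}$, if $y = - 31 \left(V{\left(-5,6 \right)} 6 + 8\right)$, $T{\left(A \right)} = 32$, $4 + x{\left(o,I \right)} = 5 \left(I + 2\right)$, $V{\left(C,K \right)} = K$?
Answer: $- \frac{11561}{666} \approx -17.359$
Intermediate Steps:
$x{\left(o,I \right)} = 6 + 5 I$ ($x{\left(o,I \right)} = -4 + 5 \left(I + 2\right) = -4 + 5 \left(2 + I\right) = -4 + \left(10 + 5 I\right) = 6 + 5 I$)
$y = -1364$ ($y = - 31 \left(6 \cdot 6 + 8\right) = - 31 \left(36 + 8\right) = \left(-31\right) 44 = -1364$)
$\frac{-128 + 30 \cdot 25 x{\left(2,5 \right)}}{T{\left(-47 \right)} + y} = \frac{-128 + 30 \cdot 25 \left(6 + 5 \cdot 5\right)}{32 - 1364} = \frac{-128 + 750 \left(6 + 25\right)}{-1332} = \left(-128 + 750 \cdot 31\right) \left(- \frac{1}{1332}\right) = \left(-128 + 23250\right) \left(- \frac{1}{1332}\right) = 23122 \left(- \frac{1}{1332}\right) = - \frac{11561}{666}$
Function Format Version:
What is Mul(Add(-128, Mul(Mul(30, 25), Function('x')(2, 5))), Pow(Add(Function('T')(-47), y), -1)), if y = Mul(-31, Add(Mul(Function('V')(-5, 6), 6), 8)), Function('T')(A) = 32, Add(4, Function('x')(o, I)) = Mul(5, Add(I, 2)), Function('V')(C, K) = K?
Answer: Rational(-11561, 666) ≈ -17.359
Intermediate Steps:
Function('x')(o, I) = Add(6, Mul(5, I)) (Function('x')(o, I) = Add(-4, Mul(5, Add(I, 2))) = Add(-4, Mul(5, Add(2, I))) = Add(-4, Add(10, Mul(5, I))) = Add(6, Mul(5, I)))
y = -1364 (y = Mul(-31, Add(Mul(6, 6), 8)) = Mul(-31, Add(36, 8)) = Mul(-31, 44) = -1364)
Mul(Add(-128, Mul(Mul(30, 25), Function('x')(2, 5))), Pow(Add(Function('T')(-47), y), -1)) = Mul(Add(-128, Mul(Mul(30, 25), Add(6, Mul(5, 5)))), Pow(Add(32, -1364), -1)) = Mul(Add(-128, Mul(750, Add(6, 25))), Pow(-1332, -1)) = Mul(Add(-128, Mul(750, 31)), Rational(-1, 1332)) = Mul(Add(-128, 23250), Rational(-1, 1332)) = Mul(23122, Rational(-1, 1332)) = Rational(-11561, 666)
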